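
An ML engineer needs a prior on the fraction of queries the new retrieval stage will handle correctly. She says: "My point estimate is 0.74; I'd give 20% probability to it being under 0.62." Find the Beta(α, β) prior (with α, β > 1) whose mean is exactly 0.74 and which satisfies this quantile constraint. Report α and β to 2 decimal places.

With mean 0.74 fixed, write α = 0.74s, β = 0.26s where s = α+β.
Need P(θ < 0.62) = 0.2 under Beta(0.74s, 0.26s). Normal approximation: (q−m)/√(m(1−m)/s) ≈ z_{0.2} = -0.842, so s ≈ 0.74·0.26·(-0.842)²/(0.62−0.74)² = 9.5.
At s = 9.5: P(θ<0.62) ≈ 0.190. Adjusting to match 0.2 gives s ≈ 8.45.
So α = 0.74·8.45 ≈ 6.25, β = 0.26·8.45 ≈ 2.20.

α ≈ 6.25, β ≈ 2.20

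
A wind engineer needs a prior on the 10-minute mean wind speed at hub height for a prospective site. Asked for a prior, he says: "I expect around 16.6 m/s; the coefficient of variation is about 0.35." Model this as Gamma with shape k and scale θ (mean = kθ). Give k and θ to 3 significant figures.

For Gamma(k, scale θ): mean = kθ, variance = kθ², so CV = 1/√k.
CV = 0.35, hence k = 1/CV² = 8.16.
Then θ = mean/k = 16.6/8.16 = 2.03.

k ≈ 8.16, θ ≈ 2.03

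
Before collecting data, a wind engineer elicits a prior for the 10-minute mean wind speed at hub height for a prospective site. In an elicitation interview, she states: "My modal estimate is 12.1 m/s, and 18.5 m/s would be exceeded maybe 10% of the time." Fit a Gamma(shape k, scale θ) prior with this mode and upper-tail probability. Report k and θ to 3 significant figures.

k ≈ 11.4, θ ≈ 1.17

Gamma(k,θ) with k>1 has mode (k−1)θ, so θ = 12.1/(k−1).
Need P(X < 18.5) = 0.9 with θ tied to k this way. Start at k = 2, θ = 12.1: P(X<18.5) ≈ 0.452.
Too low — raise k to concentrate. Iterating converges to k ≈ 11.4.
Then θ = 12.1/(11.4−1) ≈ 1.17.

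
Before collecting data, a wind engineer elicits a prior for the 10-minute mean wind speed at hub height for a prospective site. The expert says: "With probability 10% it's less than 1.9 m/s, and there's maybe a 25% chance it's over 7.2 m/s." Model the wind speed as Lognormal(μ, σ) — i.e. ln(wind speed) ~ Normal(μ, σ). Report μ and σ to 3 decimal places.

μ ≈ 1.515, σ ≈ 0.681

If T ~ Lognormal(μ,σ) then ln T ~ Normal(μ,σ), so the p-quantile of ln T is μ + z_p·σ.
ln(1.9) = 0.6419 and ln(7.2) = 1.974; z_{0.1} = -1.282, z_{0.75} = 0.6745.
σ = (1.974 − 0.6419)/(0.6745 − (-1.282)) = 0.681.
μ = 0.6419 − (-1.282)·0.681 = 1.515.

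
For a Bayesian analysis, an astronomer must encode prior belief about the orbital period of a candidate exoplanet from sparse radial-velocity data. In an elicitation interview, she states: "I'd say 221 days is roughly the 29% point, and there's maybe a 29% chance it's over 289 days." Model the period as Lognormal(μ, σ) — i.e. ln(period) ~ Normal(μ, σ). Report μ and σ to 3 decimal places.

If T ~ Lognormal(μ,σ) then ln T ~ Normal(μ,σ), so the p-quantile of ln T is μ + z_p·σ.
ln(221) = 5.398 and ln(289) = 5.666; z_{0.29} = -0.5534, z_{0.71} = 0.5534.
σ = (5.666 − 5.398)/(0.5534 − (-0.5534)) = 0.242.
μ = 5.398 − (-0.5534)·0.242 = 5.532.

μ ≈ 5.532, σ ≈ 0.242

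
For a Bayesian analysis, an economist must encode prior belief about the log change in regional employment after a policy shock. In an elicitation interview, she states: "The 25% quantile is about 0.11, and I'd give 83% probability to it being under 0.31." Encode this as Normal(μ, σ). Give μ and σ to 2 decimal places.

μ = 0.19, σ = 0.12

The p-quantile of Normal(μ,σ) is μ + z_p·σ, with z_{0.25} = -0.6745 and z_{0.83} = 0.9542.
Eliminate σ: μ = (z₂·x₁ − z₁·x₂)/(z₂ − z₁) = (0.9542·0.11 − (-0.6745)·0.31)/1.629 = 0.19.
Then σ = (x₂ − x₁)/(z₂ − z₁) = (0.31 − 0.11)/1.629 = 0.12.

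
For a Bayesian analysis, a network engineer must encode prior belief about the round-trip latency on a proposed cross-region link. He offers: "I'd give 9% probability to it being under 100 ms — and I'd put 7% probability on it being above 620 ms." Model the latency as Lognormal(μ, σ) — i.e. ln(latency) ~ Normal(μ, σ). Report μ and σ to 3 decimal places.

If T ~ Lognormal(μ,σ) then ln T ~ Normal(μ,σ), so the p-quantile of ln T is μ + z_p·σ.
ln(100) = 4.605 and ln(620) = 6.43; z_{0.09} = -1.341, z_{0.93} = 1.476.
σ = (6.43 − 4.605)/(1.476 − (-1.341)) = 0.648.
μ = 4.605 − (-1.341)·0.648 = 5.474.

μ ≈ 5.474, σ ≈ 0.648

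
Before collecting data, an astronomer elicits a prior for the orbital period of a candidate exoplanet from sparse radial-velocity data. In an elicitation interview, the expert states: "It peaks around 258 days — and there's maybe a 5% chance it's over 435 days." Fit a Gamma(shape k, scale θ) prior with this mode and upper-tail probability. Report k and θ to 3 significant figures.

k ≈ 11.2, θ ≈ 25.2

Gamma(k,θ) with k>1 has mode (k−1)θ, so θ = 258/(k−1).
Need P(X < 435) = 0.95 with θ tied to k this way. Start at k = 2, θ = 258: P(X<435) ≈ 0.502.
Too low — raise k to concentrate. Iterating converges to k ≈ 11.2.
Then θ = 258/(11.2−1) ≈ 25.2.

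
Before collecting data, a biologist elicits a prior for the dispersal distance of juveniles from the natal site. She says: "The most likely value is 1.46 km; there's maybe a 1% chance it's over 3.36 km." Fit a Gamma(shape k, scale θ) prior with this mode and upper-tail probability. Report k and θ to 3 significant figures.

Gamma(k,θ) with k>1 has mode (k−1)θ, so θ = 1.46/(k−1).
Need P(X < 3.36) = 0.99 with θ tied to k this way. Start at k = 2, θ = 1.46: P(X<3.36) ≈ 0.669.
Too low — raise k to concentrate. Iterating converges to k ≈ 7.88.
Then θ = 1.46/(7.88−1) ≈ 0.212.

k ≈ 7.88, θ ≈ 0.212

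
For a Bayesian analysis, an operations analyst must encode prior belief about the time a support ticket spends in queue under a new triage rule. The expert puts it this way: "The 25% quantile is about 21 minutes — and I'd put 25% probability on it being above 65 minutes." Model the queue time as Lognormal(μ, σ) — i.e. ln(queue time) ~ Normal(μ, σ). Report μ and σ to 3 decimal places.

μ ≈ 3.609, σ ≈ 0.838

If T ~ Lognormal(μ,σ) then ln T ~ Normal(μ,σ), so the p-quantile of ln T is μ + z_p·σ.
ln(21) = 3.045 and ln(65) = 4.174; z_{0.25} = -0.6745, z_{0.75} = 0.6745.
σ = (4.174 − 3.045)/(0.6745 − (-0.6745)) = 0.838.
μ = 3.045 − (-0.6745)·0.838 = 3.609.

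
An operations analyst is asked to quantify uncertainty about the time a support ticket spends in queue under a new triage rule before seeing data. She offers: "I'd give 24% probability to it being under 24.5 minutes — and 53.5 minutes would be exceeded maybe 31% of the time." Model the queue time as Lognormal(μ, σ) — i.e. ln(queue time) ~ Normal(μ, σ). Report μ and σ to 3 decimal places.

If T ~ Lognormal(μ,σ) then ln T ~ Normal(μ,σ), so the p-quantile of ln T is μ + z_p·σ.
ln(24.5) = 3.199 and ln(53.5) = 3.98; z_{0.24} = -0.7063, z_{0.69} = 0.4959.
σ = (3.98 − 3.199)/(0.4959 − (-0.7063)) = 0.650.
μ = 3.199 − (-0.7063)·0.650 = 3.658.

μ ≈ 3.658, σ ≈ 0.650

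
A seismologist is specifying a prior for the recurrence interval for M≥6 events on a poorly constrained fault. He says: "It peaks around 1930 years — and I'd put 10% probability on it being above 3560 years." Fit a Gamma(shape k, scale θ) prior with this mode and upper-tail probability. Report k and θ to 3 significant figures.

k ≈ 6.09, θ ≈ 379

Gamma(k,θ) with k>1 has mode (k−1)θ, so θ = 1930/(k−1).
Need P(X < 3560) = 0.9 with θ tied to k this way. Start at k = 2, θ = 1930: P(X<3560) ≈ 0.550.
Too low — raise k to concentrate. Iterating converges to k ≈ 6.09.
Then θ = 1930/(6.09−1) ≈ 379.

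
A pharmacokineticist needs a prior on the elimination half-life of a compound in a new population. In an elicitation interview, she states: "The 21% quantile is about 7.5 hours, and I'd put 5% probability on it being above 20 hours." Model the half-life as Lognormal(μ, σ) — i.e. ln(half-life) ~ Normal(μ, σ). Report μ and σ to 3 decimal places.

If T ~ Lognormal(μ,σ) then ln T ~ Normal(μ,σ), so the p-quantile of ln T is μ + z_p·σ.
ln(7.5) = 2.015 and ln(20) = 2.996; z_{0.21} = -0.8064, z_{0.95} = 1.645.
σ = (2.996 − 2.015)/(1.645 − (-0.8064)) = 0.400.
μ = 2.015 − (-0.8064)·0.400 = 2.338.

μ ≈ 2.338, σ ≈ 0.400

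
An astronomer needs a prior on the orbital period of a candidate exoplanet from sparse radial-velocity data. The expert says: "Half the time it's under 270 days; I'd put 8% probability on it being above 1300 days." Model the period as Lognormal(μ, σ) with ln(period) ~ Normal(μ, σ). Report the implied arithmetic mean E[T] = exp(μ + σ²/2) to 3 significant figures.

E[T] ≈ 505 days

If T ~ Lognormal(μ,σ) then ln T ~ Normal(μ,σ), so the p-quantile of ln T is μ + z_p·σ.
ln(270) = 5.598 and ln(1300) = 7.17; z_{0.5} = 0, z_{0.92} = 1.405.
σ = (7.17 − 5.598)/(1.405 − (0)) = 1.119.
μ = 5.598 − (0)·1.119 = 5.598.
E[T] = exp(μ + σ²/2) = exp(5.598 + 0.6256) = 505 days.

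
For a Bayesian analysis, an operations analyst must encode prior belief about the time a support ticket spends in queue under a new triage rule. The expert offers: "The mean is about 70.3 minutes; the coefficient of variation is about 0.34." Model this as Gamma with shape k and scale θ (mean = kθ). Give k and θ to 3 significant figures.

For Gamma(k, scale θ): mean = kθ, variance = kθ², so CV = 1/√k.
CV = 0.34, hence k = 1/CV² = 8.65.
Then θ = mean/k = 70.3/8.65 = 8.13.

k ≈ 8.65, θ ≈ 8.13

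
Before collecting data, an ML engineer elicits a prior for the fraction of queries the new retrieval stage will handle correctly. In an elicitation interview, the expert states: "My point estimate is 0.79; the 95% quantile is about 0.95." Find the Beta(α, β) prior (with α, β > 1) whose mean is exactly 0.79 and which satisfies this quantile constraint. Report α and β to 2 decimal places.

With mean 0.79 fixed, write α = 0.79s, β = 0.21s where s = α+β.
Need P(θ < 0.95) = 0.95 under Beta(0.79s, 0.21s). Normal approximation: (q−m)/√(m(1−m)/s) ≈ z_{0.95} = 1.64, so s ≈ 0.79·0.21·(1.64)²/(0.95−0.79)² = 17.5.
At s = 17.5: P(θ<0.95) ≈ 0.986. Adjusting to match 0.95 gives s ≈ 10.82.
So α = 0.79·10.82 ≈ 8.55, β = 0.21·10.82 ≈ 2.27.

α ≈ 8.55, β ≈ 2.27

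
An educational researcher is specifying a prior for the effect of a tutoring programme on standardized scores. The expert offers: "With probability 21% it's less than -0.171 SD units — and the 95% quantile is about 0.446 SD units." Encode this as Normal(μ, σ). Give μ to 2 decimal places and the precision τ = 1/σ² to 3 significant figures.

For Normal(μ,σ), the p-quantile is μ + z_p·σ. Here z_{0.21} = -0.8064, z_{0.95} = 1.645.
So -0.171 = μ − 0.8064σ and 0.446 = μ + 1.645σ.
Subtracting: σ = (0.446 − -0.171)/(1.645 − (-0.8064)) = 0.25.
Then μ = -0.171 − (-0.8064)·0.25 = 0.03.
Precision τ = 1/σ² = 1/0.2517² = 15.8.

μ = 0.03, τ = 15.8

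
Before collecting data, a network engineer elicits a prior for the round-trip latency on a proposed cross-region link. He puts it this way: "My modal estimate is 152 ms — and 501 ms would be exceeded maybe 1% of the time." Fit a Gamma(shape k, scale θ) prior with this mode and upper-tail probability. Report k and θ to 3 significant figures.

k ≈ 4.09, θ ≈ 49.2

Gamma(k,θ) with k>1 has mode (k−1)θ, so θ = 152/(k−1).
Need P(X < 501) = 0.99 with θ tied to k this way. Start at k = 2, θ = 152: P(X<501) ≈ 0.841.
Too low — raise k to concentrate. Iterating converges to k ≈ 4.09.
Then θ = 152/(4.09−1) ≈ 49.2.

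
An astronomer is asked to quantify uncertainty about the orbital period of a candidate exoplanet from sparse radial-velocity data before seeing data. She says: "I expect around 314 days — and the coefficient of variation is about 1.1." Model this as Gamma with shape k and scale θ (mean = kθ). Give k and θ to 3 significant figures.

For Gamma(k, scale θ): mean = kθ, variance = kθ², so CV = 1/√k.
CV = 1.1, hence k = 1/CV² = 0.826.
Then θ = mean/k = 314/0.826 = 380.

k ≈ 0.826, θ ≈ 380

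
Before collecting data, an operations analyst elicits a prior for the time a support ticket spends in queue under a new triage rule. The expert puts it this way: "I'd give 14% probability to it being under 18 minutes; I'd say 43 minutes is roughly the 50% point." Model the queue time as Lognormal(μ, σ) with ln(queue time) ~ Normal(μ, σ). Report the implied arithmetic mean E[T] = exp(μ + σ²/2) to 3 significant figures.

If T ~ Lognormal(μ,σ) then ln T ~ Normal(μ,σ), so the p-quantile of ln T is μ + z_p·σ.
ln(18) = 2.89 and ln(43) = 3.761; z_{0.14} = -1.08, z_{0.5} = 0.
σ = (3.761 − 2.89)/(0 − (-1.08)) = 0.806.
μ = 2.89 − (-1.08)·0.806 = 3.761.
E[T] = exp(μ + σ²/2) = exp(3.761 + 0.3249) = 59.5 minutes.

E[T] ≈ 59.5 minutes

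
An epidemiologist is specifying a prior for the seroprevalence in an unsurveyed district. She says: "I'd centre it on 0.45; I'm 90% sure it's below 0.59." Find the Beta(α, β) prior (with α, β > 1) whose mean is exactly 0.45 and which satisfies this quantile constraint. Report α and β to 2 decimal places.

α ≈ 9.32, β ≈ 11.39

With mean 0.45 fixed, write α = 0.45s, β = 0.55s where s = α+β.
Need P(θ < 0.59) = 0.9 under Beta(0.45s, 0.55s). Normal approximation: (q−m)/√(m(1−m)/s) ≈ z_{0.9} = 1.28, so s ≈ 0.45·0.55·(1.28)²/(0.59−0.45)² = 20.7.
At s = 20.7: P(θ<0.59) ≈ 0.900. Adjusting to match 0.9 gives s ≈ 20.72.
So α = 0.45·20.72 ≈ 9.32, β = 0.55·20.72 ≈ 11.39.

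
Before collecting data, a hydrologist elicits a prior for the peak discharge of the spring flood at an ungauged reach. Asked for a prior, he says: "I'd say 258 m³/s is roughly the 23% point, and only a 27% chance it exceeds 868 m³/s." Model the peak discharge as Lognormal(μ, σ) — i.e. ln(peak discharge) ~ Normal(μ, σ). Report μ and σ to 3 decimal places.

μ ≈ 6.216, σ ≈ 0.898

If T ~ Lognormal(μ,σ) then ln T ~ Normal(μ,σ), so the p-quantile of ln T is μ + z_p·σ.
ln(258) = 5.553 and ln(868) = 6.766; z_{0.23} = -0.7388, z_{0.73} = 0.6128.
σ = (6.766 − 5.553)/(0.6128 − (-0.7388)) = 0.898.
μ = 5.553 − (-0.7388)·0.898 = 6.216.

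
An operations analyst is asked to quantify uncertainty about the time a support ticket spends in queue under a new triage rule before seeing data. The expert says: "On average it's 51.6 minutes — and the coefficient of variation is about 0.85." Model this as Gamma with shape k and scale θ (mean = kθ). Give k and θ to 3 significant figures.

For Gamma(k, scale θ): mean = kθ, variance = kθ², so CV = 1/√k.
CV = 0.85, hence k = 1/CV² = 1.38.
Then θ = mean/k = 51.6/1.38 = 37.3.

k ≈ 1.38, θ ≈ 37.3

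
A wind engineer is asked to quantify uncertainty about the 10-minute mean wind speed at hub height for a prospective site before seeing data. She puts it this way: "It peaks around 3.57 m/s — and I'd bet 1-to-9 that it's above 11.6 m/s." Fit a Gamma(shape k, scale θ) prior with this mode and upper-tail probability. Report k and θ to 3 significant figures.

Gamma(k,θ) with k>1 has mode (k−1)θ, so θ = 3.57/(k−1).
Need P(X < 11.6) = 0.9 with θ tied to k this way. Start at k = 2, θ = 3.57: P(X<11.6) ≈ 0.835.
Too low — raise k to concentrate. Iterating converges to k ≈ 2.36.
Then θ = 3.57/(2.36−1) ≈ 2.63.

k ≈ 2.36, θ ≈ 2.63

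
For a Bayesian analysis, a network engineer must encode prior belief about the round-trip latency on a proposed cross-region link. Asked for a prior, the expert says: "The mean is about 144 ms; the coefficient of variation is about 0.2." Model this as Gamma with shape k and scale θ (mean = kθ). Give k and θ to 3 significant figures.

k ≈ 25, θ ≈ 5.76

For Gamma(k, scale θ): mean = kθ, variance = kθ², so CV = 1/√k.
CV = 0.2, hence k = 1/CV² = 25.
Then θ = mean/k = 144/25 = 5.76.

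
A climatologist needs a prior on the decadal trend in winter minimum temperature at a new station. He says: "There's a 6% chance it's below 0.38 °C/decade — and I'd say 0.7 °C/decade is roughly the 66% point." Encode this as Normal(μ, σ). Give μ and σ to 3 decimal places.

For Normal(μ,σ), the p-quantile is μ + z_p·σ. Here z_{0.06} = -1.555, z_{0.66} = 0.4125.
So 0.38 = μ − 1.555σ and 0.7 = μ + 0.4125σ.
Subtracting: σ = (0.7 − 0.38)/(0.4125 − (-1.555)) = 0.163.
Then μ = 0.38 − (-1.555)·0.163 = 0.633.

μ = 0.633, σ = 0.163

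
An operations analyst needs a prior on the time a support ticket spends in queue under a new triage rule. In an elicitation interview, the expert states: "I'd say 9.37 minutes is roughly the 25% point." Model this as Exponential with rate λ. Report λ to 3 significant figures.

P(T < 9.37) = 1 − e^(−λ·9.37) = 0.25, so λ = −ln(1−0.25)/9.37 = −ln(0.75)/9.37 = 0.0307.

λ ≈ 0.0307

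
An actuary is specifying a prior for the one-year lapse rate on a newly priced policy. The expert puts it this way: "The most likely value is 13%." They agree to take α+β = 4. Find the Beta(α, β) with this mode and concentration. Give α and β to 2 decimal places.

For α,β > 1 the Beta mode is (α−1)/(α+β−2). With α+β = 4, the mode is (α−1)/2.
Set (α−1)/2 = 0.13 → α = 1 + 0.13·2 = 1.26.
β = 4 − α = 2.74.

α = 1.26, β = 2.74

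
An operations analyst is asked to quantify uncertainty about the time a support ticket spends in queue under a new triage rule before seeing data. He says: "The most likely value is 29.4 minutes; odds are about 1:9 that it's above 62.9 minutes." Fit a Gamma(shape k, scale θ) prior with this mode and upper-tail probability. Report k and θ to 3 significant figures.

Gamma(k,θ) with k>1 has mode (k−1)θ, so θ = 29.4/(k−1).
Need P(X < 62.9) = 0.9 with θ tied to k this way. Start at k = 2, θ = 29.4: P(X<62.9) ≈ 0.630.
Too low — raise k to concentrate. Iterating converges to k ≈ 4.32.
Then θ = 29.4/(4.32−1) ≈ 8.85.

k ≈ 4.32, θ ≈ 8.85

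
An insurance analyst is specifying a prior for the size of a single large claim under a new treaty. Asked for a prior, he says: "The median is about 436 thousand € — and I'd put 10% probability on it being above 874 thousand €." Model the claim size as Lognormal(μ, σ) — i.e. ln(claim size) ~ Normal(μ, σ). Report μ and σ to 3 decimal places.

If T ~ Lognormal(μ,σ) then ln T ~ Normal(μ,σ), so the p-quantile of ln T is μ + z_p·σ.
ln(436) = 6.078 and ln(874) = 6.773; z_{0.5} = 0, z_{0.9} = 1.282.
σ = (6.773 − 6.078)/(1.282 − (0)) = 0.543.
μ = 6.078 − (0)·0.543 = 6.078.

μ ≈ 6.078, σ ≈ 0.543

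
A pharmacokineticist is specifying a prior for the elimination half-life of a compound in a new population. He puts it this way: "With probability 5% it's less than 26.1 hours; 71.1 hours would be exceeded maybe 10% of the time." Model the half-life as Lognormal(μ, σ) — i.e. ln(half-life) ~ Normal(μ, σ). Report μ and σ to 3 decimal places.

μ ≈ 3.825, σ ≈ 0.342

If T ~ Lognormal(μ,σ) then ln T ~ Normal(μ,σ), so the p-quantile of ln T is μ + z_p·σ.
ln(26.1) = 3.262 and ln(71.1) = 4.264; z_{0.05} = -1.645, z_{0.9} = 1.282.
σ = (4.264 − 3.262)/(1.282 − (-1.645)) = 0.342.
μ = 3.262 − (-1.645)·0.342 = 3.825.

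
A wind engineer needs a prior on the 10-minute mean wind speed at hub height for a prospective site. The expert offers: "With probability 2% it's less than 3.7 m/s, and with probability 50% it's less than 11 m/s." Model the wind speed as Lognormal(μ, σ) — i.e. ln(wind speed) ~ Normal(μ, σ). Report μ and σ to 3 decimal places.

If T ~ Lognormal(μ,σ) then ln T ~ Normal(μ,σ), so the p-quantile of ln T is μ + z_p·σ.
ln(3.7) = 1.308 and ln(11) = 2.398; z_{0.02} = -2.054, z_{0.5} = 0.
σ = (2.398 − 1.308)/(0 − (-2.054)) = 0.531.
μ = 1.308 − (-2.054)·0.531 = 2.398.

μ ≈ 2.398, σ ≈ 0.531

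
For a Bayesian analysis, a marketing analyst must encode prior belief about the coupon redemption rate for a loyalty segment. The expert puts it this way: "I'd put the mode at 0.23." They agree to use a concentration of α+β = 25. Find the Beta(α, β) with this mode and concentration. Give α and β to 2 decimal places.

For α,β > 1 the Beta mode is (α−1)/(α+β−2). With α+β = 25, the mode is (α−1)/23.
Set (α−1)/23 = 0.23 → α = 1 + 0.23·23 = 6.29.
β = 25 − α = 18.71.

α = 6.29, β = 18.71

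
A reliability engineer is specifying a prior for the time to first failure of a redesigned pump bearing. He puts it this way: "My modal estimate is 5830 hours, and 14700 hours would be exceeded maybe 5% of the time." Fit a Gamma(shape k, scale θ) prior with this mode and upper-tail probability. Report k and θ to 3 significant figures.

Gamma(k,θ) with k>1 has mode (k−1)θ, so θ = 5830/(k−1).
Need P(X < 14700) = 0.95 with θ tied to k this way. Start at k = 2, θ = 5830: P(X<14700) ≈ 0.717.
Too low — raise k to concentrate. Iterating converges to k ≈ 4.17.
Then θ = 5830/(4.17−1) ≈ 1840.

k ≈ 4.17, θ ≈ 1840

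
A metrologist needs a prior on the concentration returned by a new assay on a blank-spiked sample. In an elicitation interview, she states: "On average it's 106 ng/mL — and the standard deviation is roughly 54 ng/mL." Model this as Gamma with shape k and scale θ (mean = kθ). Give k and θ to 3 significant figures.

k ≈ 3.85, θ ≈ 27.5

For Gamma(k, scale θ): mean = kθ, variance = kθ², so CV = 1/√k.
CV = SD/mean = 54/106 = 0.5094, hence k = 1/CV² = 3.85.
Then θ = mean/k = 106/3.85 = 27.5.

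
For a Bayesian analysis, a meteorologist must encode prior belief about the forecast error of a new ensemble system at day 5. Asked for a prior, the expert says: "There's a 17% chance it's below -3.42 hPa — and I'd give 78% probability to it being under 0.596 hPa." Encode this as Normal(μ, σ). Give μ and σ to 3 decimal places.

μ = -1.200, σ = 2.326

The p-quantile of Normal(μ,σ) is μ + z_p·σ, with z_{0.17} = -0.9542 and z_{0.78} = 0.7722.
Eliminate σ: μ = (z₂·x₁ − z₁·x₂)/(z₂ − z₁) = (0.7722·-3.42 − (-0.9542)·0.596)/1.726 = -1.200.
Then σ = (x₂ − x₁)/(z₂ − z₁) = (0.596 − -3.42)/1.726 = 2.326.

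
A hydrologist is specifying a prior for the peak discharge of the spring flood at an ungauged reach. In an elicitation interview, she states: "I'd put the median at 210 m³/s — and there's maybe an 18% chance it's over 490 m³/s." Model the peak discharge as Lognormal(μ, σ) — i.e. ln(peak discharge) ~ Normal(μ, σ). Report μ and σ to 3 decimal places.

If T ~ Lognormal(μ,σ) then ln T ~ Normal(μ,σ), so the p-quantile of ln T is μ + z_p·σ.
ln(210) = 5.347 and ln(490) = 6.194; z_{0.5} = 0, z_{0.82} = 0.9154.
σ = (6.194 − 5.347)/(0.9154 − (0)) = 0.926.
μ = 5.347 − (0)·0.926 = 5.347.

μ ≈ 5.347, σ ≈ 0.926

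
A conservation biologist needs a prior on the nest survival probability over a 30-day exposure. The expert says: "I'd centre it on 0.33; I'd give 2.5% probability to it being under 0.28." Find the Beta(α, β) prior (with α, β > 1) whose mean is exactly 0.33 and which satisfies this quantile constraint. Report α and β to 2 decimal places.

With mean 0.33 fixed, write α = 0.33s, β = 0.67s where s = α+β.
Need P(θ < 0.28) = 0.025 under Beta(0.33s, 0.67s). Normal approximation: (q−m)/√(m(1−m)/s) ≈ z_{0.025} = -1.96, so s ≈ 0.33·0.67·(-1.96)²/(0.28−0.33)² = 339.7.
At s = 339.7: P(θ<0.28) ≈ 0.023. Adjusting to match 0.025 gives s ≈ 325.15.
So α = 0.33·325.15 ≈ 107.30, β = 0.67·325.15 ≈ 217.85.

α ≈ 107.30, β ≈ 217.85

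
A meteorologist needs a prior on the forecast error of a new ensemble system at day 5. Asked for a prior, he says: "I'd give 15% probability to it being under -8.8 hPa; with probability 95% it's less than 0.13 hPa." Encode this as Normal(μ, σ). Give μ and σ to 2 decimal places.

The p-quantile of Normal(μ,σ) is μ + z_p·σ, with z_{0.15} = -1.036 and z_{0.95} = 1.645.
Eliminate σ: μ = (z₂·x₁ − z₁·x₂)/(z₂ − z₁) = (1.645·-8.8 − (-1.036)·0.13)/2.681 = -5.35.
Then σ = (x₂ − x₁)/(z₂ − z₁) = (0.13 − -8.8)/2.681 = 3.33.

μ = -5.35, σ = 3.33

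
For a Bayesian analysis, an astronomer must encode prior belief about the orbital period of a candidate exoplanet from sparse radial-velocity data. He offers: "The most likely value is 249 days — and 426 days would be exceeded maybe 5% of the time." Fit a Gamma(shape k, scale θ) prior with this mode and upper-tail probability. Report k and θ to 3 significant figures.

k ≈ 10.7, θ ≈ 25.7

Gamma(k,θ) with k>1 has mode (k−1)θ, so θ = 249/(k−1).
Need P(X < 426) = 0.95 with θ tied to k this way. Start at k = 2, θ = 249: P(X<426) ≈ 0.510.
Too low — raise k to concentrate. Iterating converges to k ≈ 10.7.
Then θ = 249/(10.7−1) ≈ 25.7.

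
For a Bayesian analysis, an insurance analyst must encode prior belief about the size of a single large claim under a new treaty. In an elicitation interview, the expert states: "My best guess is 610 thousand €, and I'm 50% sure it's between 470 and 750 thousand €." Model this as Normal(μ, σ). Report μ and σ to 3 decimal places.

μ = 610.000, σ = 207.564

A symmetric 50% interval runs μ ± z·σ with z = 0.6745.
Half-width = 140, so σ = 140/0.6745 = 207.564.
μ is the stated best guess, 610.000.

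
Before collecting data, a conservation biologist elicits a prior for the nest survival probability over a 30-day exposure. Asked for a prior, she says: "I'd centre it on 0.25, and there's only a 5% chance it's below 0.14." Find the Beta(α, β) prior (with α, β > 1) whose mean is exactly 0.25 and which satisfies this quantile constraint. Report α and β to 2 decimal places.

With mean 0.25 fixed, write α = 0.25s, β = 0.75s where s = α+β.
Need P(θ < 0.14) = 0.05 under Beta(0.25s, 0.75s). Normal approximation: (q−m)/√(m(1−m)/s) ≈ z_{0.05} = -1.64, so s ≈ 0.25·0.75·(-1.64)²/(0.14−0.25)² = 41.9.
At s = 41.9: P(θ<0.14) ≈ 0.035. Adjusting to match 0.05 gives s ≈ 35.11.
So α = 0.25·35.11 ≈ 8.78, β = 0.75·35.11 ≈ 26.33.

α ≈ 8.78, β ≈ 26.33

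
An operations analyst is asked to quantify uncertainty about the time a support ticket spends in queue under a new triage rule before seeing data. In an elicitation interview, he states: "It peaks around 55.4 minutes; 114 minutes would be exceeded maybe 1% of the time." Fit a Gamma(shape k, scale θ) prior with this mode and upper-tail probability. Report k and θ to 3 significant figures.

Gamma(k,θ) with k>1 has mode (k−1)θ, so θ = 55.4/(k−1).
Need P(X < 114) = 0.99 with θ tied to k this way. Start at k = 2, θ = 55.4: P(X<114) ≈ 0.609.
Too low — raise k to concentrate. Iterating converges to k ≈ 10.4.
Then θ = 55.4/(10.4−1) ≈ 5.91.

k ≈ 10.4, θ ≈ 5.91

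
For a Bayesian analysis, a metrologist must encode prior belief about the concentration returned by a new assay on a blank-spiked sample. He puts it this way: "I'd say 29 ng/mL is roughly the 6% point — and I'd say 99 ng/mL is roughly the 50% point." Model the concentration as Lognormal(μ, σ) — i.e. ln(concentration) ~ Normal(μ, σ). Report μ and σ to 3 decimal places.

μ ≈ 4.595, σ ≈ 0.790

If T ~ Lognormal(μ,σ) then ln T ~ Normal(μ,σ), so the p-quantile of ln T is μ + z_p·σ.
ln(29) = 3.367 and ln(99) = 4.595; z_{0.06} = -1.555, z_{0.5} = 0.
σ = (4.595 − 3.367)/(0 − (-1.555)) = 0.790.
μ = 3.367 − (-1.555)·0.790 = 4.595.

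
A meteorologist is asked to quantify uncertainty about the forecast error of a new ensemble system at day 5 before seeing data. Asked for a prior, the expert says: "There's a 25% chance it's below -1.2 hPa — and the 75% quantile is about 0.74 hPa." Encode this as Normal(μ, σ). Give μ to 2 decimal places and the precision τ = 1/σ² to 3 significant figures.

μ = -0.23, τ = 0.484

For Normal(μ,σ), the p-quantile is μ + z_p·σ. Here z_{0.25} = -0.6745, z_{0.75} = 0.6745.
So -1.2 = μ − 0.6745σ and 0.74 = μ + 0.6745σ.
Subtracting: σ = (0.74 − -1.2)/(0.6745 − (-0.6745)) = 1.44.
Then μ = -1.2 − (-0.6745)·1.44 = -0.23.
Precision τ = 1/σ² = 1/1.438² = 0.484.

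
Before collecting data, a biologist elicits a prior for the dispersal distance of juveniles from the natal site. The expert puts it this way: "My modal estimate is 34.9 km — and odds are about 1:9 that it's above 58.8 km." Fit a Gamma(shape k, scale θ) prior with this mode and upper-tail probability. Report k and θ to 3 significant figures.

k ≈ 7.95, θ ≈ 5.02

Gamma(k,θ) with k>1 has mode (k−1)θ, so θ = 34.9/(k−1).
Need P(X < 58.8) = 0.9 with θ tied to k this way. Start at k = 2, θ = 34.9: P(X<58.8) ≈ 0.502.
Too low — raise k to concentrate. Iterating converges to k ≈ 7.95.
Then θ = 34.9/(7.95−1) ≈ 5.02.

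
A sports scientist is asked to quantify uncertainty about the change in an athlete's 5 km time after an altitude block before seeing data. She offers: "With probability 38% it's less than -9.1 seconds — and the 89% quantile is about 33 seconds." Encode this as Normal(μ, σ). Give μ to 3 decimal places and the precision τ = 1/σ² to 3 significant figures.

μ = -0.705, τ = 0.00132

For Normal(μ,σ), the p-quantile is μ + z_p·σ. Here z_{0.38} = -0.3055, z_{0.89} = 1.227.
So -9.1 = μ − 0.3055σ and 33 = μ + 1.227σ.
Subtracting: σ = (33 − -9.1)/(1.227 − (-0.3055)) = 27.480.
Then μ = -9.1 − (-0.3055)·27.480 = -0.705.
Precision τ = 1/σ² = 1/27.48² = 0.00132.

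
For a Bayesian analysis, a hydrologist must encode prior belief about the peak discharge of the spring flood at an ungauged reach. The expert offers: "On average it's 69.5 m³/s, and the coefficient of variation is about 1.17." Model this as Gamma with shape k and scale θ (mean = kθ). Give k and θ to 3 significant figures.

k ≈ 0.731, θ ≈ 95.1

For Gamma(k, scale θ): mean = kθ, variance = kθ², so CV = 1/√k.
CV = 1.17, hence k = 1/CV² = 0.731.
Then θ = mean/k = 69.5/0.731 = 95.1.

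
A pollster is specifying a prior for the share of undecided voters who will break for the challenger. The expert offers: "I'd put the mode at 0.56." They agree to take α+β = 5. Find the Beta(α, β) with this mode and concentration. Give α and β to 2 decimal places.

For α,β > 1 the Beta mode is (α−1)/(α+β−2). With α+β = 5, the mode is (α−1)/3.
Set (α−1)/3 = 0.56 → α = 1 + 0.56·3 = 2.68.
β = 5 − α = 2.32.

α = 2.68, β = 2.32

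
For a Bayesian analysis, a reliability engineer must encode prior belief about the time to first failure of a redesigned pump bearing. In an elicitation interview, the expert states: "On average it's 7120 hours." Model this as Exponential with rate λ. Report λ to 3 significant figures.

λ ≈ 0.00014

Exponential mean = 1/λ, so λ = 1/7120.0 = 0.00014.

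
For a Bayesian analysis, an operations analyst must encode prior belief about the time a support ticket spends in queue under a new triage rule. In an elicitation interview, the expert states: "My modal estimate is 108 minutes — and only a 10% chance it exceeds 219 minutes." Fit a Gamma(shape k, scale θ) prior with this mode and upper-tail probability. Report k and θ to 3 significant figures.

Gamma(k,θ) with k>1 has mode (k−1)θ, so θ = 108/(k−1).
Need P(X < 219) = 0.9 with θ tied to k this way. Start at k = 2, θ = 108: P(X<219) ≈ 0.601.
Too low — raise k to concentrate. Iterating converges to k ≈ 4.84.
Then θ = 108/(4.84−1) ≈ 28.1.

k ≈ 4.84, θ ≈ 28.1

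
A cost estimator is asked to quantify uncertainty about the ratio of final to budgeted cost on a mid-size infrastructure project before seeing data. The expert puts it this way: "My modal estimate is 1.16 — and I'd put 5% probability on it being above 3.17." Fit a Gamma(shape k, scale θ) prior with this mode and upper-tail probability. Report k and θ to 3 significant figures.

Gamma(k,θ) with k>1 has mode (k−1)θ, so θ = 1.16/(k−1).
Need P(X < 3.17) = 0.95 with θ tied to k this way. Start at k = 2, θ = 1.16: P(X<3.17) ≈ 0.757.
Too low — raise k to concentrate. Iterating converges to k ≈ 3.66.
Then θ = 1.16/(3.66−1) ≈ 0.437.

k ≈ 3.66, θ ≈ 0.437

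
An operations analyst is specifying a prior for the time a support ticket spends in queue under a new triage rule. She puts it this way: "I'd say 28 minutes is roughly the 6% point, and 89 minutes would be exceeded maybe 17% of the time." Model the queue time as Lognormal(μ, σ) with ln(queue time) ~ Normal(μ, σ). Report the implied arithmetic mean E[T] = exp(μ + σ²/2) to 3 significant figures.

If T ~ Lognormal(μ,σ) then ln T ~ Normal(μ,σ), so the p-quantile of ln T is μ + z_p·σ.
ln(28) = 3.332 and ln(89) = 4.489; z_{0.06} = -1.555, z_{0.83} = 0.9542.
σ = (4.489 − 3.332)/(0.9542 − (-1.555)) = 0.461.
μ = 3.332 − (-1.555)·0.461 = 4.049.
E[T] = exp(μ + σ²/2) = exp(4.049 + 0.1062) = 63.8 minutes.

E[T] ≈ 63.8 minutes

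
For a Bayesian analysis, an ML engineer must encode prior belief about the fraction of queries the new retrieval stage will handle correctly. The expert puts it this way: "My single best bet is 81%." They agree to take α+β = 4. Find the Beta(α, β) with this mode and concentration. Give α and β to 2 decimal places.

α = 2.62, β = 1.38

For α,β > 1 the Beta mode is (α−1)/(α+β−2). With α+β = 4, the mode is (α−1)/2.
Set (α−1)/2 = 0.81 → α = 1 + 0.81·2 = 2.62.
β = 4 − α = 1.38.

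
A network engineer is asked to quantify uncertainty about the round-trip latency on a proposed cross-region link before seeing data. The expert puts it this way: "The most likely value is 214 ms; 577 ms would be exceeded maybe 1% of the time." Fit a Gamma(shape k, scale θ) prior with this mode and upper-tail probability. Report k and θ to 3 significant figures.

Gamma(k,θ) with k>1 has mode (k−1)θ, so θ = 214/(k−1).
Need P(X < 577) = 0.99 with θ tied to k this way. Start at k = 2, θ = 214: P(X<577) ≈ 0.751.
Too low — raise k to concentrate. Iterating converges to k ≈ 5.69.
Then θ = 214/(5.69−1) ≈ 45.6.

k ≈ 5.69, θ ≈ 45.6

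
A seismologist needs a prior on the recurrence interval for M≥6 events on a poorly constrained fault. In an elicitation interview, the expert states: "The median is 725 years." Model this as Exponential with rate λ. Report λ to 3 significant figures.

λ ≈ 0.000956

Exponential median = ln 2 / λ, so λ = ln 2 / 725.0 = 0.000956.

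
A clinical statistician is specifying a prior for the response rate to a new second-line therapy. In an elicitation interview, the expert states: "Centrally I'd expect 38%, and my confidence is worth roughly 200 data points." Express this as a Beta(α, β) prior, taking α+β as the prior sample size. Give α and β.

Under the effective-sample-size interpretation, Beta(α, β) has prior mean α/(α+β) and prior sample size α+β.
So α+β = 200 and α/(α+β) = 0.38, giving α = 0.38·200 = 76 and β = 200 − 76 = 124.

α = 76, β = 124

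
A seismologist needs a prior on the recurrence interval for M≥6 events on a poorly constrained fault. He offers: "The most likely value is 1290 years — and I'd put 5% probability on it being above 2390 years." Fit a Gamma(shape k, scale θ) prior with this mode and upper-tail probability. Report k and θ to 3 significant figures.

k ≈ 8.32, θ ≈ 176

Gamma(k,θ) with k>1 has mode (k−1)θ, so θ = 1290/(k−1).
Need P(X < 2390) = 0.95 with θ tied to k this way. Start at k = 2, θ = 1290: P(X<2390) ≈ 0.553.
Too low — raise k to concentrate. Iterating converges to k ≈ 8.32.
Then θ = 1290/(8.32−1) ≈ 176.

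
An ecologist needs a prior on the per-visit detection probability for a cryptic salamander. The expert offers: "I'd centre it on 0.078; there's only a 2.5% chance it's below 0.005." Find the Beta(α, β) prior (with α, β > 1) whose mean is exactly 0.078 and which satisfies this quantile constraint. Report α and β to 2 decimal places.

With mean 0.078 fixed, write α = 0.078s, β = 0.922s where s = α+β.
Need P(θ < 0.005) = 0.025 under Beta(0.078s, 0.922s). Normal approximation: (q−m)/√(m(1−m)/s) ≈ z_{0.025} = -1.96, so s ≈ 0.078·0.922·(-1.96)²/(0.005−0.078)² = 51.8.
At s = 51.8: P(θ<0.005) ≈ 0.000. Adjusting to match 0.025 gives s ≈ 17.68.
So α = 0.078·17.68 ≈ 1.38, β = 0.922·17.68 ≈ 16.30.

α ≈ 1.38, β ≈ 16.30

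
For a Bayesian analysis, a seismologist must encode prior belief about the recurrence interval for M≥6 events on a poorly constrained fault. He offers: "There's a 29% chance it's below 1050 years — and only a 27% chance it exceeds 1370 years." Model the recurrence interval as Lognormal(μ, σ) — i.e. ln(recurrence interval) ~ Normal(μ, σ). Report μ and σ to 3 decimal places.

If T ~ Lognormal(μ,σ) then ln T ~ Normal(μ,σ), so the p-quantile of ln T is μ + z_p·σ.
ln(1050) = 6.957 and ln(1370) = 7.223; z_{0.29} = -0.5534, z_{0.73} = 0.6128.
σ = (7.223 − 6.957)/(0.6128 − (-0.5534)) = 0.228.
μ = 6.957 − (-0.5534)·0.228 = 7.083.

μ ≈ 7.083, σ ≈ 0.228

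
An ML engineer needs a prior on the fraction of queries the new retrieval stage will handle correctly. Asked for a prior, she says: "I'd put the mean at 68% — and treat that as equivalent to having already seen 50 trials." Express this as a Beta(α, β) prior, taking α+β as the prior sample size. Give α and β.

α = 34, β = 16

Under the effective-sample-size interpretation, Beta(α, β) has prior mean α/(α+β) and prior sample size α+β.
So α+β = 50 and α/(α+β) = 0.68, giving α = 0.68·50 = 34 and β = 50 − 34 = 16.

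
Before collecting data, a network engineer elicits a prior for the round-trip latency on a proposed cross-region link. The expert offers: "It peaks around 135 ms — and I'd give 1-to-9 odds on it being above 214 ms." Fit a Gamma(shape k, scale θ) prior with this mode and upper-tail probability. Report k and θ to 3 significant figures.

k ≈ 9.84, θ ≈ 15.3

Gamma(k,θ) with k>1 has mode (k−1)θ, so θ = 135/(k−1).
Need P(X < 214) = 0.9 with θ tied to k this way. Start at k = 2, θ = 135: P(X<214) ≈ 0.470.
Too low — raise k to concentrate. Iterating converges to k ≈ 9.84.
Then θ = 135/(9.84−1) ≈ 15.3.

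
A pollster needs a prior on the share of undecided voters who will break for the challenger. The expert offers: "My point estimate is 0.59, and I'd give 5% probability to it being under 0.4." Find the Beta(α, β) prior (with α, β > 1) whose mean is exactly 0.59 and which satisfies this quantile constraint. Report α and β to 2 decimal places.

With mean 0.59 fixed, write α = 0.59s, β = 0.41s where s = α+β.
Need P(θ < 0.4) = 0.05 under Beta(0.59s, 0.41s). Normal approximation: (q−m)/√(m(1−m)/s) ≈ z_{0.05} = -1.64, so s ≈ 0.59·0.41·(-1.64)²/(0.4−0.59)² = 18.1.
At s = 18.1: P(θ<0.4) ≈ 0.051. Adjusting to match 0.05 gives s ≈ 18.34.
So α = 0.59·18.34 ≈ 10.82, β = 0.41·18.34 ≈ 7.52.

α ≈ 10.82, β ≈ 7.52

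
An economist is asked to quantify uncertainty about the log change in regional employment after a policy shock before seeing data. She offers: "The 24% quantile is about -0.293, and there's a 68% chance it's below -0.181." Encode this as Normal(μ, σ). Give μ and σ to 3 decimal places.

The p-quantile of Normal(μ,σ) is μ + z_p·σ, with z_{0.24} = -0.7063 and z_{0.68} = 0.4677.
Eliminate σ: μ = (z₂·x₁ − z₁·x₂)/(z₂ − z₁) = (0.4677·-0.293 − (-0.7063)·-0.181)/1.174 = -0.226.
Then σ = (x₂ − x₁)/(z₂ − z₁) = (-0.181 − -0.293)/1.174 = 0.095.

μ = -0.226, σ = 0.095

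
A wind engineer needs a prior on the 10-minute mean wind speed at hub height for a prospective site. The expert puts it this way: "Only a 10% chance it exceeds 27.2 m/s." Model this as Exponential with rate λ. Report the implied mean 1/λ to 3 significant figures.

P(T > 27.2) = e^(−λ·27.2) = 0.1, so λ = −ln(0.1)/27.2 = 0.0847.
Mean = 1/λ = 11.8 m/s.

mean ≈ 11.8 m/s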